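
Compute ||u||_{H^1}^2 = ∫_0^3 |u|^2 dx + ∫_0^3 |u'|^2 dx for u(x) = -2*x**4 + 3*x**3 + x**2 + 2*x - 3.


||u||_{H^1}^2 = 226869/35

The H^1 norm (squared) on an interval (0, L) is
  ||u||_{H^1}^2 = ∫_0^L u(x)^2 dx + ∫_0^L u'(x)^2 dx.
Compute u'(x) = -8*x**3 + 9*x**2 + 2*x + 2.
Then u(x)^2 = 4*x**8 - 12*x**7 + 5*x**6 - 2*x**5 + 25*x**4 - 14*x**3 - 2*x**2 - 12*x + 9 and u'(x)^2 = 64*x**6 - 144*x**5 + 49*x**4 + 4*x**3 + 40*x**2 + 8*x + 4.
Integrate each monomial from 0 to 3 using ∫_0^3 c·x^n dx = c·3^(n+1)/(n+1):
  ∫_0^3 u(x)^2 dx = ∫_0^3 (4*x^8 - 12*x^7 + 5*x^6 - 2*x^5 + 25*x^4 - 14*x^3 - 2*x^2 - 12*x + 9) dx. Term by term:
    ∫_0^3 4*x^8 dx = 8748;  ∫_0^3 -12*x^7 dx = -19683/2;  ∫_0^3 5*x^6 dx = 10935/7;
    ∫_0^3 -2*x^5 dx = -243;  ∫_0^3 25*x^4 dx = 1215;  ∫_0^3 -14*x^3 dx = -567/2;
    ∫_0^3 -2*x^2 dx = -18;  ∫_0^3 -12*x dx = -54;  ∫_0^3 9 dx = 27.
  Sum: 8748 − 19683/2 + 10935/7 − 243 + 1215 − 567/2 − 18 − 54 + 27 = 7785/7.
  ∫_0^3 u'(x)^2 dx = ∫_0^3 (64*x^6 - 144*x^5 + 49*x^4 + 4*x^3 + 40*x^2 + 8*x + 4) dx. Term by term:
    ∫_0^3 64*x^6 dx = 139968/7;  ∫_0^3 -144*x^5 dx = -17496;  ∫_0^3 49*x^4 dx = 11907/5;
    ∫_0^3 4*x^3 dx = 81;  ∫_0^3 40*x^2 dx = 360;  ∫_0^3 8*x dx = 36;
    ∫_0^3 4 dx = 12.
  Sum: 139968/7 − 17496 + 11907/5 + 81 + 360 + 36 + 12 = 187944/35.
Adding: ||u||_{H^1}^2 = 7785/7 + 187944/35 = 226869/35.


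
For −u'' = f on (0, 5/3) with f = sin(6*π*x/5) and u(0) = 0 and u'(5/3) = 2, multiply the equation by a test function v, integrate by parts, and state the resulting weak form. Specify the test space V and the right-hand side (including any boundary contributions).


V = {v ∈ H^1(0, 5/3) : v(0) = 0} (test functions vanish at x = 0 where u is specified); weak form: ∫_0^5/3 u'v' dx = ∫_0^5/3 (sin(6*π*x/5)) v dx + 2·v(5/3) for all v ∈ V.

Multiply both sides by a test function v and integrate from 0 to 5/3:
  ∫_0^5/3 −u''(x) v(x) dx = ∫_0^5/3 f(x) v(x) dx.
Integrate the LHS by parts once:
  ∫_0^5/3 −u'' v dx = −[u'(x) v(x)]_0^5/3 + ∫_0^5/3 u'(x) v'(x) dx.
Thus ∫_0^5/3 u'(x) v'(x) dx = ∫_0^5/3 f(x) v(x) dx + [u'(x) v(x)]_0^5/3.
Choose V so that boundary terms are either known or forced to vanish.
Mixed BC: u(0) = 0 (Dirichlet) and u'(5/3) = 2 (Neumann). Define V = {v ∈ H^1(0, 5/3) : v(0) = 0}. Then [u' v]_0^5/3 = u'(5/3)·v(5/3) − u'(0)·0 = 2·v(5/3).
Weak formulation: find u (satisfying any essential BC) such that ∫_0^5/3 u'(x) v'(x) dx = ∫_0^5/3 f v dx + 2·v(5/3) for all v ∈ V (Dirichlet at 0 absorbed into V; Neumann datum at x = 5/3 contributes the boundary term).
Substituting f(x) = sin(6*π*x/5), the right-hand side is ∫_0^5/3 (sin(6*π*x/5)) v dx + 2·v(5/3).


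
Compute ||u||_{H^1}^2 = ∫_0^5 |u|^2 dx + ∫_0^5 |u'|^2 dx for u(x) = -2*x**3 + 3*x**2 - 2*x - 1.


||u||_{H^1}^2 = 760400/21

The H^1 norm (squared) on an interval (0, L) is
  ||u||_{H^1}^2 = ∫_0^L u(x)^2 dx + ∫_0^L u'(x)^2 dx.
Compute u'(x) = -6*x**2 + 6*x - 2.
Then u(x)^2 = 4*x**6 - 12*x**5 + 17*x**4 - 8*x**3 - 2*x**2 + 4*x + 1 and u'(x)^2 = 36*x**4 - 72*x**3 + 60*x**2 - 24*x + 4.
Integrate each monomial from 0 to 5 using ∫_0^5 c·x^n dx = c·5^(n+1)/(n+1):
  ∫_0^5 u(x)^2 dx = ∫_0^5 (4*x^6 - 12*x^5 + 17*x^4 - 8*x^3 - 2*x^2 + 4*x + 1) dx. Term by term:
    ∫_0^5 4*x^6 dx = 312500/7;  ∫_0^5 -12*x^5 dx = -31250;  ∫_0^5 17*x^4 dx = 10625;
    ∫_0^5 -8*x^3 dx = -1250;  ∫_0^5 -2*x^2 dx = -250/3;  ∫_0^5 4*x dx = 50;
    ∫_0^5 1 dx = 5.
  Sum: 312500/7 − 31250 + 10625 − 1250 − 250/3 + 50 + 5 = 477530/21.
  ∫_0^5 u'(x)^2 dx = ∫_0^5 (36*x^4 - 72*x^3 + 60*x^2 - 24*x + 4) dx. Term by term:
    ∫_0^5 36*x^4 dx = 22500;  ∫_0^5 -72*x^3 dx = -11250;  ∫_0^5 60*x^2 dx = 2500;
    ∫_0^5 -24*x dx = -300;  ∫_0^5 4 dx = 20.
  Sum: 22500 − 11250 + 2500 − 300 + 20 = 13470.
Adding: ||u||_{H^1}^2 = 477530/21 + 13470 = 760400/21.


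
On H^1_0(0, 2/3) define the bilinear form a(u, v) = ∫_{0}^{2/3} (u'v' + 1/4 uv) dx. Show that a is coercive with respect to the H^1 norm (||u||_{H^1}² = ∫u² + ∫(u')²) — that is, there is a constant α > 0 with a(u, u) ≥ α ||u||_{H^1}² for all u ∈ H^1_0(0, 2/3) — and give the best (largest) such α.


α = (1 + 9*π^2)/(4 + 9*π^2)

Coercivity of a(·,·) on H^1_0(0, 2/3) means a(u, u) ≥ α ||u||_{H^1}² for every u ∈ H^1_0.
The interval has length L = 2/3, and Poincaré/coercivity depend only on L. Here a(u, u) = ∫(u')² + (1/4)·∫u².
Here 0 < c = 1/4 < 1. The condition a(u,u) ≥ α||u||_{H^1}² reads (1−α)∫(u')² ≥ (α−c)∫u². Any admissible α is ≤ 1 (rapidly oscillating u have ∫u²/∫(u')² → 0), and α = 1 would force 0 ≥ (1−c)∫u², impossible since c < 1; so 1−α > 0. By the sharp Poincaré inequality on H^1_0 of an interval of length L, ∫(u')² ≥ (π/L)²∫u² with equality for the first sine mode sin(π(x−x₀)/L) (x₀ the left endpoint), so the inequality holds for all u iff (1−α)(π/L)² ≥ α − c, i.e. α ≤ ((π/L)² + c)/((π/L)² + 1) = (1 + c(L/π)²)/(1 + (L/π)²). With (π/L)² = 9*π^2/4 and c = 1/4, the largest admissible constant is α = ((π/L)² + c)/((π/L)² + 1).
Simplifying, α = (1 + 9*π^2)/(4 + 9*π^2).


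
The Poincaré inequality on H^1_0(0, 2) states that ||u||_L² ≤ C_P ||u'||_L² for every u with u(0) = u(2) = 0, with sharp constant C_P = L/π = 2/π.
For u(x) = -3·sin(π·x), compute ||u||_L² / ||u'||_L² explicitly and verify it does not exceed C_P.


||u||_L² / ||u'||_L² = 1/π < C_P = 2/π.

u(x) = -3·sin(π·x), so u'(x) = -3*π*cos(π*x).
Writing u(x) = A·sin(kπx/L) with A = -3 and k = 2, use ∫_0^L sin²(kπx/L) dx = L/2 and ∫_0^L cos²(kπx/L) dx = L/2.
u² = 9·sin²(π·x) and (u')² = 9*π^2·cos²(π·x), and each of sin², cos² integrates to L/2 = 1 over (0, 2).
∫_0^2 u² dx = 9, so ||u||_L² = 3.
∫_0^2 (u')² dx = 9*π^2, so ||u'||_L² = 3*π.
Ratio ||u||_L² / ||u'||_L² = 1/π.
Sharp Poincaré constant on H^1_0(0, 2) is C_P = L/π = 2/π, achieved by sin(π/2·x).
This is the k = 2 harmonic; the ratio L/(kπ) is strictly less than C_P = L/π, consistent with the sharp inequality ||u||_L² ≤ C_P ||u'||_L².


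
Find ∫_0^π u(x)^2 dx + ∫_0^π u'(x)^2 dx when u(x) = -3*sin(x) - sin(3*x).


||u||_{H^1(0,π)}^2 = 14*π

u'(x) = -3*cos(x) - 3*cos(3*x).
Expand u² and (u')² and integrate term by term on (0, π), using: for integers n ≥ 1, ∫_0^π sin²(nx) dx = ∫_0^π cos²(nx) dx = π/2; for n ≠ n', ∫_0^π sin(nx)sin(n'x) dx = ∫_0^π cos(nx)cos(n'x) dx = 0; and by product-to-sum, ∫_0^π sin(nx)cos(n'x) dx = ½∫_0^π [sin((n+n')x) + sin((n−n')x)] dx, which is 0 when n+n' is even and 2n/(n²−n'²) when n+n' is odd (it need not vanish on (0, π)).
  u² squared terms: (-1)²·∫sin(3x)² dx = 1·π/2 = π/2;  (-3)²·∫sin(x)² dx = 9·π/2 = 9*π/2.
  u² cross terms: 2·(-1)·(-3)·∫sin(3x)·sin(x) dx = 6·(0) = 0.
  So ∫_0^π u² dx = π/2 + 9*π/2 + 0 = 5*π.
  (u')² squared terms: (-3)²·∫cos(x)² dx = 9·π/2 = 9*π/2;  (-3)²·∫cos(3x)² dx = 9·π/2 = 9*π/2.
  (u')² cross terms: 2·(-3)·(-3)·∫cos(x)·cos(3x) dx = 18·(0) = 0.
  So ∫_0^π (u')² dx = 9*π/2 + 9*π/2 + 0 = 9*π.
||u||_{H^1}^2 = (5*π) + (9*π) = 14*π.


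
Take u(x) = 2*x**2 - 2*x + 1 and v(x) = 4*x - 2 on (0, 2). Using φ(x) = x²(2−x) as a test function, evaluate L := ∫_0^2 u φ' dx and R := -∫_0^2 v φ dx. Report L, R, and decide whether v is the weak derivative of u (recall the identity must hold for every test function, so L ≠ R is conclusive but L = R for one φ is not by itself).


LHS = -56/15, RHS = -56/15. Yes, v = u' weakly.

u(x) = 2*x**2 - 2*x + 1, classical derivative u'(x) = 4*x - 2.
φ(x) = x²(2−x), so φ'(x) = x*(4 - 3*x).
Note φ(0) = φ(2) = 0, so the boundary term u·φ vanishes.
LHS = ∫_0^2 u(x) φ'(x) dx = ∫_0^2 (-6*x^4 + 14*x^3 - 11*x^2 + 4*x) dx. Term by term:
  ∫_0^2 -6*x^4 dx = -192/5;  ∫_0^2 14*x^3 dx = 56;  ∫_0^2 -11*x^2 dx = -88/3;
  ∫_0^2 4*x dx = 8.
Sum: -192/5 + 56 − 88/3 + 8 = -56/15.
So LHS = -56/15.
∫_0^2 v(x) φ(x) dx = ∫_0^2 (-4*x^4 + 10*x^3 - 4*x^2) dx. Term by term:
  ∫_0^2 -4*x^4 dx = -128/5;  ∫_0^2 10*x^3 dx = 40;  ∫_0^2 -4*x^2 dx = -32/3.
Sum: -128/5 + 40 − 32/3 = 56/15.
So RHS = -∫_0^2 v(x) φ(x) dx = -56/15.
LHS = RHS, so the identity holds for this test φ.
Moreover u is smooth here and v(x) = u'(x) = 4*x - 2 pointwise, so the identity holds for every test function. Hence v is the weak derivative of u.


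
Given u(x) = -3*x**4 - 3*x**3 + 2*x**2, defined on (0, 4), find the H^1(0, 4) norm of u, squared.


||u||_{H^1}^2 = 91598336/105

The H^1 norm (squared) on an interval (0, L) is
  ||u||_{H^1}^2 = ∫_0^L u(x)^2 dx + ∫_0^L u'(x)^2 dx.
Compute u'(x) = -12*x**3 - 9*x**2 + 4*x.
Then u(x)^2 = 9*x**8 + 18*x**7 - 3*x**6 - 12*x**5 + 4*x**4 and u'(x)^2 = 144*x**6 + 216*x**5 - 15*x**4 - 72*x**3 + 16*x**2.
Integrate each monomial from 0 to 4 using ∫_0^4 c·x^n dx = c·4^(n+1)/(n+1):
  ∫_0^4 u(x)^2 dx = ∫_0^4 (9*x^8 + 18*x^7 - 3*x^6 - 12*x^5 + 4*x^4) dx. Term by term:
    ∫_0^4 9*x^8 dx = 262144;  ∫_0^4 18*x^7 dx = 147456;  ∫_0^4 -3*x^6 dx = -49152/7;
    ∫_0^4 -12*x^5 dx = -8192;  ∫_0^4 4*x^4 dx = 4096/5.
  Sum: 262144 + 147456 − 49152/7 − 8192 + 4096/5 = 13832192/35.
  ∫_0^4 u'(x)^2 dx = ∫_0^4 (144*x^6 + 216*x^5 - 15*x^4 - 72*x^3 + 16*x^2) dx. Term by term:
    ∫_0^4 144*x^6 dx = 2359296/7;  ∫_0^4 216*x^5 dx = 147456;  ∫_0^4 -15*x^4 dx = -3072;
    ∫_0^4 -72*x^3 dx = -4608;  ∫_0^4 16*x^2 dx = 1024/3.
  Sum: 2359296/7 + 147456 − 3072 − 4608 + 1024/3 = 10020352/21.
Adding: ||u||_{H^1}^2 = 13832192/35 + 10020352/21 = 91598336/105.


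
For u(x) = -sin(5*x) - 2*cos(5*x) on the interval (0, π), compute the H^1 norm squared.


||u||_{H^1(0,π)}^2 = 65*π

u'(x) = 10*sin(5*x) - 5*cos(5*x).
Expand u² and (u')² and integrate term by term on (0, π), using: for integers n ≥ 1, ∫_0^π sin²(nx) dx = ∫_0^π cos²(nx) dx = π/2; for n ≠ n', ∫_0^π sin(nx)sin(n'x) dx = ∫_0^π cos(nx)cos(n'x) dx = 0; and by product-to-sum, ∫_0^π sin(nx)cos(n'x) dx = ½∫_0^π [sin((n+n')x) + sin((n−n')x)] dx, which is 0 when n+n' is even and 2n/(n²−n'²) when n+n' is odd (it need not vanish on (0, π)).
  u² squared terms: (-1)²·∫sin(5x)² dx = 1·π/2 = π/2;  (-2)²·∫cos(5x)² dx = 4·π/2 = 2*π.
  u² cross terms: 2·(-1)·(-2)·∫sin(5x)·cos(5x) dx = 4·(0) = 0.
  So ∫_0^π u² dx = π/2 + 2*π + 0 = 5*π/2.
  (u')² squared terms: (-5)²·∫cos(5x)² dx = 25·π/2 = 25*π/2;  (10)²·∫sin(5x)² dx = 100·π/2 = 50*π.
  (u')² cross terms: 2·(-5)·(10)·∫cos(5x)·sin(5x) dx = -100·(0) = 0.
  So ∫_0^π (u')² dx = 25*π/2 + 50*π + 0 = 125*π/2.
||u||_{H^1}^2 = (5*π/2) + (125*π/2) = 65*π.


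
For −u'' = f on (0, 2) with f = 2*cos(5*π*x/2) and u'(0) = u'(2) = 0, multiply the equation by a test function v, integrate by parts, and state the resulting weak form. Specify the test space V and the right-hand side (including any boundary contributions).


V = H^1(0, 2) (no boundary constraint on v; u is determined up to an additive constant); weak form: ∫_0^2 u'v' dx = ∫_0^2 (2*cos(5*π*x/2)) v dx for all v ∈ V.

Multiply both sides by a test function v and integrate from 0 to 2:
  ∫_0^2 −u''(x) v(x) dx = ∫_0^2 f(x) v(x) dx.
Integrate the LHS by parts once:
  ∫_0^2 −u'' v dx = −[u'(x) v(x)]_0^2 + ∫_0^2 u'(x) v'(x) dx.
Thus ∫_0^2 u'(x) v'(x) dx = ∫_0^2 f(x) v(x) dx + [u'(x) v(x)]_0^2.
Choose V so that boundary terms are either known or forced to vanish.
u has homogeneous Neumann: u'(0) = u'(2) = 0. So [u' v]_0^2 = 0·v(2) − 0·v(0) = 0 for any v; take V = H^1(0, 2).
Weak formulation: find u (satisfying any essential BC) such that ∫_0^2 u'(x) v'(x) dx = ∫_0^2 f v dx for all v ∈ V (homogeneous Neumann, so boundary terms vanish).
Substituting f(x) = 2*cos(5*π*x/2), the right-hand side is ∫_0^2 (2*cos(5*π*x/2)) v dx.
Compatibility check (pure Neumann): taking v ≡ 1 ∈ V gives 0 = ∫_0^2 f dx + (0) − (0), i.e. ∫_0^2 f dx must equal u'(0) − u'(2) = 0. Indeed ∫_0^2 (2*cos(5*π*x/2)) dx = 0, so the data are compatible. The solution is then unique only up to an additive constant (fix it e.g. by requiring ∫_0^2 u dx = 0).


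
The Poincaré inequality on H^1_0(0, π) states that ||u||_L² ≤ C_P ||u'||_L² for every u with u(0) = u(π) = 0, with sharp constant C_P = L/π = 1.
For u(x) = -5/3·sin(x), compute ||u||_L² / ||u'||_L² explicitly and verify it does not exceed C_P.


||u||_L² / ||u'||_L² = 1 = C_P.

u(x) = -5/3·sin(x), so u'(x) = -5*cos(x)/3.
Writing u(x) = A·sin(kπx/L) with A = -5/3 and k = 1, use ∫_0^L sin²(kπx/L) dx = L/2 and ∫_0^L cos²(kπx/L) dx = L/2.
u² = 25/9·sin²(x) and (u')² = 25/9·cos²(x), and each of sin², cos² integrates to L/2 = π/2 over (0, π).
∫_0^π u² dx = 25*π/18, so ||u||_L² = 5*sqrt(2)*sqrt(π)/6.
∫_0^π (u')² dx = 25*π/18, so ||u'||_L² = 5*sqrt(2)*sqrt(π)/6.
Ratio ||u||_L² / ||u'||_L² = 1.
Sharp Poincaré constant on H^1_0(0, π) is C_P = L/π = 1, achieved by sin(x).
This is the k = 1 eigenfunction (up to amplitude), so the ratio equals the sharp Poincaré constant exactly.


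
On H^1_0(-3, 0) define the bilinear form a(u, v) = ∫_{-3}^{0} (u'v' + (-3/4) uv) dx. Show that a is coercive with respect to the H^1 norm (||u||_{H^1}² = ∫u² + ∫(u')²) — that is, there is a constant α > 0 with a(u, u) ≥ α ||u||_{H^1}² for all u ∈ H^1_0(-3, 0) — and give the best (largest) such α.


α = (-27/4 + π^2)/(9 + π^2)

Coercivity of a(·,·) on H^1_0(-3, 0) means a(u, u) ≥ α ||u||_{H^1}² for every u ∈ H^1_0.
The interval has length L = 3, and Poincaré/coercivity depend only on L. Here a(u, u) = ∫(u')² + (-3/4)·∫u².
Here c = -3/4 < 0 with |c| < (π/L)² = π^2/9, so coercivity still holds. The condition a(u,u) ≥ α||u||_{H^1}² reads (1−α)∫(u')² ≥ (α−c)∫u². Any admissible α is ≤ 1 (rapidly oscillating u have ∫u²/∫(u')² → 0), and α = 1 would force 0 ≥ (1−c)∫u², impossible since c < 1; so 1−α > 0. By the sharp Poincaré inequality on H^1_0 of an interval of length L, ∫(u')² ≥ (π/L)²∫u² with equality for the first sine mode sin(π(x−x₀)/L) (x₀ the left endpoint), so the inequality holds for all u iff (1−α)(π/L)² ≥ α − c, i.e. α ≤ ((π/L)² + c)/((π/L)² + 1) = (1 + c(L/π)²)/(1 + (L/π)²). (Direct route, valid since c ≤ 0: Poincaré gives c∫u² ≥ c(L/π)²∫(u')², so a(u,u) ≥ (1 + c(L/π)²)∫(u')², while ||u||_{H^1}² ≤ (1 + (L/π)²)∫(u')²; dividing yields the same α.) With (π/L)² = π^2/9 and c = -3/4, the largest admissible constant is α = ((π/L)² + c)/((π/L)² + 1).
Simplifying, α = (-27/4 + π^2)/(9 + π^2).


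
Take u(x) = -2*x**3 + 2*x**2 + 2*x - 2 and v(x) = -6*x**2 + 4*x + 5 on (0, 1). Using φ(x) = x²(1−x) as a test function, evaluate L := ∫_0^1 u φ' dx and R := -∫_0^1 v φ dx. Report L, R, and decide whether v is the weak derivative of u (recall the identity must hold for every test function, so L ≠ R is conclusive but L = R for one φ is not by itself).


LHS = -1/6, RHS = -5/12. No, v is not the weak derivative of u.

u(x) = -2*x**3 + 2*x**2 + 2*x - 2, classical derivative u'(x) = -6*x**2 + 4*x + 2.
φ(x) = x²(1−x), so φ'(x) = x*(2 - 3*x).
Note φ(0) = φ(1) = 0, so the boundary term u·φ vanishes.
LHS = ∫_0^1 u(x) φ'(x) dx = ∫_0^1 (6*x^5 - 10*x^4 - 2*x^3 + 10*x^2 - 4*x) dx. Term by term:
  ∫_0^1 6*x^5 dx = 1;  ∫_0^1 -10*x^4 dx = -2;  ∫_0^1 -2*x^3 dx = -1/2;
  ∫_0^1 10*x^2 dx = 10/3;  ∫_0^1 -4*x dx = -2.
Sum: 1 − 2 − 1/2 + 10/3 − 2 = -1/6.
So LHS = -1/6.
∫_0^1 v(x) φ(x) dx = ∫_0^1 (6*x^5 - 10*x^4 - x^3 + 5*x^2) dx. Term by term:
  ∫_0^1 6*x^5 dx = 1;  ∫_0^1 -10*x^4 dx = -2;  ∫_0^1 -x^3 dx = -1/4;
  ∫_0^1 5*x^2 dx = 5/3.
Sum: 1 − 2 − 1/4 + 5/3 = 5/12.
So RHS = -∫_0^1 v(x) φ(x) dx = -5/12.
LHS − RHS = 1/4 ≠ 0, so the identity fails.
(For a valid weak derivative the identity must hold for EVERY test function, in particular this one. The failure shows v is NOT the weak derivative of u.)
Correct weak derivative would be u'(x) = -6*x**2 + 4*x + 2.


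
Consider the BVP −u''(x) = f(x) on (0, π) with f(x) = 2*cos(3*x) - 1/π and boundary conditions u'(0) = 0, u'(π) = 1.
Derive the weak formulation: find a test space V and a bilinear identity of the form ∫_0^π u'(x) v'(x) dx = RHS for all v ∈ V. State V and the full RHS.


V = H^1(0, π) (v unrestricted at boundary; u is determined up to an additive constant); weak form: ∫_0^π u'v' dx = ∫_0^π (2*cos(3*x) - 1/π) v dx + v(π) for all v ∈ V.

Multiply both sides by a test function v and integrate from 0 to π:
  ∫_0^π −u''(x) v(x) dx = ∫_0^π f(x) v(x) dx.
Integrate the LHS by parts once:
  ∫_0^π −u'' v dx = −[u'(x) v(x)]_0^π + ∫_0^π u'(x) v'(x) dx.
Thus ∫_0^π u'(x) v'(x) dx = ∫_0^π f(x) v(x) dx + [u'(x) v(x)]_0^π.
Choose V so that boundary terms are either known or forced to vanish.
u has inhomogeneous Neumann u'(0) = 0, u'(π) = 1. [u' v]_0^π = (1)·v(π) − (0)·v(0) = v(π). Take V = H^1(0, π); boundary term becomes part of RHS.
Weak formulation: find u (satisfying any essential BC) such that ∫_0^π u'(x) v'(x) dx = ∫_0^π f v dx + v(π) for all v ∈ V (Neumann data are natural BCs: they enter the RHS as boundary terms).
Substituting f(x) = 2*cos(3*x) - 1/π, the right-hand side is ∫_0^π (2*cos(3*x) - 1/π) v dx + v(π).
Compatibility check (pure Neumann): taking v ≡ 1 ∈ V gives 0 = ∫_0^π f dx + (1) − (0), i.e. ∫_0^π f dx must equal u'(0) − u'(π) = -1. Indeed ∫_0^π (2*cos(3*x) - 1/π) dx = -1, so the data are compatible. The solution is then unique only up to an additive constant (fix it e.g. by requiring ∫_0^π u dx = 0).


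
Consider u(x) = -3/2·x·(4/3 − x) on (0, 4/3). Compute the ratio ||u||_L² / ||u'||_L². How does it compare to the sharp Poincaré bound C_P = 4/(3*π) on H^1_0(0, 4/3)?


||u||_L² / ||u'||_L² = 2*sqrt(10)/15 < C_P = 4/(3*π).

u(x) = -3/2·x·(4/3 − x), so u'(x) = 3*x - 2.
u(x) = -3/2·x·(4/3 − x) vanishes at x = 0 and x = 4/3, so u ∈ H^1_0(0, 4/3). Differentiate via the product rule and integrate the resulting polynomials term by term.
  ∫_0^4/3 u² dx = ∫_0^4/3 (9*x^4/4 - 6*x^3 + 4*x^2) dx. Term by term:
    ∫_0^4/3 9*x^4/4 dx = 256/135;  ∫_0^4/3 -6*x^3 dx = -128/27;  ∫_0^4/3 4*x^2 dx = 256/81.
  Sum: 256/135 − 128/27 + 256/81 = 128/405.
  ∫_0^4/3 (u')² dx = ∫_0^4/3 (9*x^2 - 12*x + 4) dx. Term by term:
    ∫_0^4/3 9*x^2 dx = 64/9;  ∫_0^4/3 -12*x dx = -32/3;  ∫_0^4/3 4 dx = 16/3.
  Sum: 64/9 − 32/3 + 16/3 = 16/9.
∫_0^4/3 u² dx = 128/405, so ||u||_L² = 8*sqrt(10)/45.
∫_0^4/3 (u')² dx = 16/9, so ||u'||_L² = 4/3.
Ratio ||u||_L² / ||u'||_L² = 2*sqrt(10)/15.
Sharp Poincaré constant on H^1_0(0, 4/3) is C_P = L/π = 4/(3*π), achieved by sin(3*π/4·x).
A polynomial bump cannot attain the sharp Poincaré constant (only the first sine eigenfunction does), so the ratio is strictly less than C_P, consistent with ||u||_L² ≤ C_P ||u'||_L².


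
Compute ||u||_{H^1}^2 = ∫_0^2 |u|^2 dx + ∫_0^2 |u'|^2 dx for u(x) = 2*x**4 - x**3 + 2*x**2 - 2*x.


||u||_{H^1}^2 = 352216/315

The H^1 norm (squared) on an interval (0, L) is
  ||u||_{H^1}^2 = ∫_0^L u(x)^2 dx + ∫_0^L u'(x)^2 dx.
Compute u'(x) = 8*x**3 - 3*x**2 + 4*x - 2.
Then u(x)^2 = 4*x**8 - 4*x**7 + 9*x**6 - 12*x**5 + 8*x**4 - 8*x**3 + 4*x**2 and u'(x)^2 = 64*x**6 - 48*x**5 + 73*x**4 - 56*x**3 + 28*x**2 - 16*x + 4.
Integrate each monomial from 0 to 2 using ∫_0^2 c·x^n dx = c·2^(n+1)/(n+1):
  ∫_0^2 u(x)^2 dx = ∫_0^2 (4*x^8 - 4*x^7 + 9*x^6 - 12*x^5 + 8*x^4 - 8*x^3 + 4*x^2) dx. Term by term:
    ∫_0^2 4*x^8 dx = 2048/9;  ∫_0^2 -4*x^7 dx = -128;  ∫_0^2 9*x^6 dx = 1152/7;
    ∫_0^2 -12*x^5 dx = -128;  ∫_0^2 8*x^4 dx = 256/5;  ∫_0^2 -8*x^3 dx = -32;
    ∫_0^2 4*x^2 dx = 32/3.
  Sum: 2048/9 − 128 + 1152/7 − 128 + 256/5 − 32 + 32/3 = 52288/315.
  ∫_0^2 u'(x)^2 dx = ∫_0^2 (64*x^6 - 48*x^5 + 73*x^4 - 56*x^3 + 28*x^2 - 16*x + 4) dx. Term by term:
    ∫_0^2 64*x^6 dx = 8192/7;  ∫_0^2 -48*x^5 dx = -512;  ∫_0^2 73*x^4 dx = 2336/5;
    ∫_0^2 -56*x^3 dx = -224;  ∫_0^2 28*x^2 dx = 224/3;  ∫_0^2 -16*x dx = -32;
    ∫_0^2 4 dx = 8.
  Sum: 8192/7 − 512 + 2336/5 − 224 + 224/3 − 32 + 8 = 99976/105.
Adding: ||u||_{H^1}^2 = 52288/315 + 99976/105 = 352216/315.


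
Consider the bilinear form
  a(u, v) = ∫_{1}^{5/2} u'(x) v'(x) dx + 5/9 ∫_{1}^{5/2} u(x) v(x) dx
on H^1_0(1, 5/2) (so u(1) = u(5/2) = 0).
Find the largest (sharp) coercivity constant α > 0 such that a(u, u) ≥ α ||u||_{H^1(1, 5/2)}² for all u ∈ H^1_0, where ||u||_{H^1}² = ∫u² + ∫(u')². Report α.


α = (5 + 4*π^2)/(9 + 4*π^2)

Coercivity of a(·,·) on H^1_0(1, 5/2) means a(u, u) ≥ α ||u||_{H^1}² for every u ∈ H^1_0.
The interval has length L = 3/2, and Poincaré/coercivity depend only on L. Here a(u, u) = ∫(u')² + (5/9)·∫u².
Here 0 < c = 5/9 < 1. The condition a(u,u) ≥ α||u||_{H^1}² reads (1−α)∫(u')² ≥ (α−c)∫u². Any admissible α is ≤ 1 (rapidly oscillating u have ∫u²/∫(u')² → 0), and α = 1 would force 0 ≥ (1−c)∫u², impossible since c < 1; so 1−α > 0. By the sharp Poincaré inequality on H^1_0 of an interval of length L, ∫(u')² ≥ (π/L)²∫u² with equality for the first sine mode sin(π(x−x₀)/L) (x₀ the left endpoint), so the inequality holds for all u iff (1−α)(π/L)² ≥ α − c, i.e. α ≤ ((π/L)² + c)/((π/L)² + 1) = (1 + c(L/π)²)/(1 + (L/π)²). With (π/L)² = 4*π^2/9 and c = 5/9, the largest admissible constant is α = ((π/L)² + c)/((π/L)² + 1).
Simplifying, α = (5 + 4*π^2)/(9 + 4*π^2).


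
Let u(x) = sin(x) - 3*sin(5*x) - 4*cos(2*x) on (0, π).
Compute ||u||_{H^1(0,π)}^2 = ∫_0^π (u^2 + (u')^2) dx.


||u||_{H^1(0,π)}^2 = 1760/21 + 158*π

u'(x) = 8*sin(2*x) + cos(x) - 15*cos(5*x).
Expand u² and (u')² and integrate term by term on (0, π), using: for integers n ≥ 1, ∫_0^π sin²(nx) dx = ∫_0^π cos²(nx) dx = π/2; for n ≠ n', ∫_0^π sin(nx)sin(n'x) dx = ∫_0^π cos(nx)cos(n'x) dx = 0; and by product-to-sum, ∫_0^π sin(nx)cos(n'x) dx = ½∫_0^π [sin((n+n')x) + sin((n−n')x)] dx, which is 0 when n+n' is even and 2n/(n²−n'²) when n+n' is odd (it need not vanish on (0, π)).
  u² squared terms: (-4)²·∫cos(2x)² dx = 16·π/2 = 8*π;  (-3)²·∫sin(5x)² dx = 9·π/2 = 9*π/2;  (1)²·∫sin(x)² dx = 1·π/2 = π/2.
  u² cross terms: 2·(-4)·(-3)·∫cos(2x)·sin(5x) dx = 24·(10/21) = 80/7;  2·(-4)·(1)·∫cos(2x)·sin(x) dx = -8·(-2/3) = 16/3;  2·(-3)·(1)·∫sin(5x)·sin(x) dx = -6·(0) = 0.
  So ∫_0^π u² dx = 8*π + 9*π/2 + π/2 + 80/7 + 16/3 + 0 = 352/21 + 13*π.
  (u')² squared terms: (-15)²·∫cos(5x)² dx = 225·π/2 = 225*π/2;  (8)²·∫sin(2x)² dx = 64·π/2 = 32*π;  (1)²·∫cos(x)² dx = 1·π/2 = π/2.
  (u')² cross terms: 2·(-15)·(8)·∫cos(5x)·sin(2x) dx = -240·(-4/21) = 320/7;  2·(-15)·(1)·∫cos(5x)·cos(x) dx = -30·(0) = 0;  2·(8)·(1)·∫sin(2x)·cos(x) dx = 16·(4/3) = 64/3.
  So ∫_0^π (u')² dx = 225*π/2 + 32*π + π/2 + 320/7 + 0 + 64/3 = 1408/21 + 145*π.
||u||_{H^1}^2 = (352/21 + 13*π) + (1408/21 + 145*π) = 1760/21 + 158*π.


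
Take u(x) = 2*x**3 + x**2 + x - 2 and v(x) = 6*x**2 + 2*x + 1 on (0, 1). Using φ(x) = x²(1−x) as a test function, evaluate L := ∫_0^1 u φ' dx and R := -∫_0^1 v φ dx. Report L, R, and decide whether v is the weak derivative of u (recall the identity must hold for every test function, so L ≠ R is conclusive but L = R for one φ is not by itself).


LHS = -23/60, RHS = -23/60. Yes, v = u' weakly.

u(x) = 2*x**3 + x**2 + x - 2, classical derivative u'(x) = 6*x**2 + 2*x + 1.
φ(x) = x²(1−x), so φ'(x) = x*(2 - 3*x).
Note φ(0) = φ(1) = 0, so the boundary term u·φ vanishes.
LHS = ∫_0^1 u(x) φ'(x) dx = ∫_0^1 (-6*x^5 + x^4 - x^3 + 8*x^2 - 4*x) dx. Term by term:
  ∫_0^1 -6*x^5 dx = -1;  ∫_0^1 x^4 dx = 1/5;  ∫_0^1 -x^3 dx = -1/4;
  ∫_0^1 8*x^2 dx = 8/3;  ∫_0^1 -4*x dx = -2.
Sum: -1 + 1/5 − 1/4 + 8/3 − 2 = -23/60.
So LHS = -23/60.
∫_0^1 v(x) φ(x) dx = ∫_0^1 (-6*x^5 + 4*x^4 + x^3 + x^2) dx. Term by term:
  ∫_0^1 -6*x^5 dx = -1;  ∫_0^1 4*x^4 dx = 4/5;  ∫_0^1 x^3 dx = 1/4;
  ∫_0^1 x^2 dx = 1/3.
Sum: -1 + 4/5 + 1/4 + 1/3 = 23/60.
So RHS = -∫_0^1 v(x) φ(x) dx = -23/60.
LHS = RHS, so the identity holds for this test φ.
Moreover u is smooth here and v(x) = u'(x) = 6*x**2 + 2*x + 1 pointwise, so the identity holds for every test function. Hence v is the weak derivative of u.


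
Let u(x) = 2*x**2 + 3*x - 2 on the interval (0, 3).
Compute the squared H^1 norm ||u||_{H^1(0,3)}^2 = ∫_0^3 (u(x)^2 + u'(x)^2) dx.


||u||_{H^1}^2 = 3417/5

The H^1 norm (squared) on an interval (0, L) is
  ||u||_{H^1}^2 = ∫_0^L u(x)^2 dx + ∫_0^L u'(x)^2 dx.
Compute u'(x) = 4*x + 3.
Then u(x)^2 = 4*x**4 + 12*x**3 + x**2 - 12*x + 4 and u'(x)^2 = 16*x**2 + 24*x + 9.
Integrate each monomial from 0 to 3 using ∫_0^3 c·x^n dx = c·3^(n+1)/(n+1):
  ∫_0^3 u(x)^2 dx = ∫_0^3 (4*x^4 + 12*x^3 + x^2 - 12*x + 4) dx. Term by term:
    ∫_0^3 4*x^4 dx = 972/5;  ∫_0^3 12*x^3 dx = 243;  ∫_0^3 x^2 dx = 9;
    ∫_0^3 -12*x dx = -54;  ∫_0^3 4 dx = 12.
  Sum: 972/5 + 243 + 9 − 54 + 12 = 2022/5.
  ∫_0^3 u'(x)^2 dx = ∫_0^3 (16*x^2 + 24*x + 9) dx. Term by term:
    ∫_0^3 16*x^2 dx = 144;  ∫_0^3 24*x dx = 108;  ∫_0^3 9 dx = 27.
  Sum: 144 + 108 + 27 = 279.
Adding: ||u||_{H^1}^2 = 2022/5 + 279 = 3417/5.


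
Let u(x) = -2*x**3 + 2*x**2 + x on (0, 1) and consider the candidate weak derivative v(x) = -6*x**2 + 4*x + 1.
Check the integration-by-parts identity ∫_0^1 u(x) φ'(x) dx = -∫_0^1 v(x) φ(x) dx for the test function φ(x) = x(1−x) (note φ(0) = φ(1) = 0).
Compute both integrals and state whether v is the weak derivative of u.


LHS = -1/5, RHS = -1/5. Yes, v = u' weakly.

u(x) = -2*x**3 + 2*x**2 + x, classical derivative u'(x) = -6*x**2 + 4*x + 1.
φ(x) = x(1−x), so φ'(x) = 1 - 2*x.
Note φ(0) = φ(1) = 0, so the boundary term u·φ vanishes.
LHS = ∫_0^1 u(x) φ'(x) dx = ∫_0^1 (4*x^4 - 6*x^3 + x) dx. Term by term:
  ∫_0^1 4*x^4 dx = 4/5;  ∫_0^1 -6*x^3 dx = -3/2;  ∫_0^1 x dx = 1/2.
Sum: 4/5 − 3/2 + 1/2 = -1/5.
So LHS = -1/5.
∫_0^1 v(x) φ(x) dx = ∫_0^1 (6*x^4 - 10*x^3 + 3*x^2 + x) dx. Term by term:
  ∫_0^1 6*x^4 dx = 6/5;  ∫_0^1 -10*x^3 dx = -5/2;  ∫_0^1 3*x^2 dx = 1;
  ∫_0^1 x dx = 1/2.
Sum: 6/5 − 5/2 + 1 + 1/2 = 1/5.
So RHS = -∫_0^1 v(x) φ(x) dx = -1/5.
LHS = RHS, so the identity holds for this test φ.
Moreover u is smooth here and v(x) = u'(x) = -6*x**2 + 4*x + 1 pointwise, so the identity holds for every test function. Hence v is the weak derivative of u.


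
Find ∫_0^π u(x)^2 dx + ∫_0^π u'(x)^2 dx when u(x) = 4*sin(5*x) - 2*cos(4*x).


||u||_{H^1(0,π)}^2 = -2720/9 + 242*π

u'(x) = 8*sin(4*x) + 20*cos(5*x).
Expand u² and (u')² and integrate term by term on (0, π), using: for integers n ≥ 1, ∫_0^π sin²(nx) dx = ∫_0^π cos²(nx) dx = π/2; for n ≠ n', ∫_0^π sin(nx)sin(n'x) dx = ∫_0^π cos(nx)cos(n'x) dx = 0; and by product-to-sum, ∫_0^π sin(nx)cos(n'x) dx = ½∫_0^π [sin((n+n')x) + sin((n−n')x)] dx, which is 0 when n+n' is even and 2n/(n²−n'²) when n+n' is odd (it need not vanish on (0, π)).
  u² squared terms: (-2)²·∫cos(4x)² dx = 4·π/2 = 2*π;  (4)²·∫sin(5x)² dx = 16·π/2 = 8*π.
  u² cross terms: 2·(-2)·(4)·∫cos(4x)·sin(5x) dx = -16·(10/9) = -160/9.
  So ∫_0^π u² dx = 2*π + 8*π − 160/9 = -160/9 + 10*π.
  (u')² squared terms: (8)²·∫sin(4x)² dx = 64·π/2 = 32*π;  (20)²·∫cos(5x)² dx = 400·π/2 = 200*π.
  (u')² cross terms: 2·(8)·(20)·∫sin(4x)·cos(5x) dx = 320·(-8/9) = -2560/9.
  So ∫_0^π (u')² dx = 32*π + 200*π − 2560/9 = -2560/9 + 232*π.
||u||_{H^1}^2 = (-160/9 + 10*π) + (-2560/9 + 232*π) = -2720/9 + 242*π.


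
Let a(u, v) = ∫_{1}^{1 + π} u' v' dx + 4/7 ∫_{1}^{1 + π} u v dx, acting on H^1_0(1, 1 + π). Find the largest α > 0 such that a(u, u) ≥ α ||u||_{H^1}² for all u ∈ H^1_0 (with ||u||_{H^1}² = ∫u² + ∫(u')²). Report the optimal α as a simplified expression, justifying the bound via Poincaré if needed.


α = 11/14

Coercivity of a(·,·) on H^1_0(1, 1 + π) means a(u, u) ≥ α ||u||_{H^1}² for every u ∈ H^1_0.
The interval has length L = π, and Poincaré/coercivity depend only on L. Here a(u, u) = ∫(u')² + (4/7)·∫u².
Here 0 < c = 4/7 < 1. The condition a(u,u) ≥ α||u||_{H^1}² reads (1−α)∫(u')² ≥ (α−c)∫u². Any admissible α is ≤ 1 (rapidly oscillating u have ∫u²/∫(u')² → 0), and α = 1 would force 0 ≥ (1−c)∫u², impossible since c < 1; so 1−α > 0. By the sharp Poincaré inequality on H^1_0 of an interval of length L, ∫(u')² ≥ (π/L)²∫u² with equality for the first sine mode sin(π(x−x₀)/L) (x₀ the left endpoint), so the inequality holds for all u iff (1−α)(π/L)² ≥ α − c, i.e. α ≤ ((π/L)² + c)/((π/L)² + 1) = (1 + c(L/π)²)/(1 + (L/π)²). With (π/L)² = 1 and c = 4/7, the largest admissible constant is α = ((π/L)² + c)/((π/L)² + 1).
Simplifying, α = 11/14.


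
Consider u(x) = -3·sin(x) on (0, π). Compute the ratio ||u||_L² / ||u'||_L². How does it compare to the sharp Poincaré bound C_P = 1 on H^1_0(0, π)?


||u||_L² / ||u'||_L² = 1 = C_P.

u(x) = -3·sin(x), so u'(x) = -3*cos(x).
Writing u(x) = A·sin(kπx/L) with A = -3 and k = 1, use ∫_0^L sin²(kπx/L) dx = L/2 and ∫_0^L cos²(kπx/L) dx = L/2.
u² = 9·sin²(x) and (u')² = 9·cos²(x), and each of sin², cos² integrates to L/2 = π/2 over (0, π).
∫_0^π u² dx = 9*π/2, so ||u||_L² = 3*sqrt(2)*sqrt(π)/2.
∫_0^π (u')² dx = 9*π/2, so ||u'||_L² = 3*sqrt(2)*sqrt(π)/2.
Ratio ||u||_L² / ||u'||_L² = 1.
Sharp Poincaré constant on H^1_0(0, π) is C_P = L/π = 1, achieved by sin(x).
This is the k = 1 eigenfunction (up to amplitude), so the ratio equals the sharp Poincaré constant exactly.


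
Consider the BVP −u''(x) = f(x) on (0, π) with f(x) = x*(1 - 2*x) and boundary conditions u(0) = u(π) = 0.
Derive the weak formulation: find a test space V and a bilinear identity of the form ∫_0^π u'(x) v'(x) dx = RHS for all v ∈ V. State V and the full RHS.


V = H^1_0(0, π) (so v(0) = v(π) = 0); weak form: ∫_0^π u'v' dx = ∫_0^π (x*(1 - 2*x)) v dx for all v ∈ V.

Multiply both sides by a test function v and integrate from 0 to π:
  ∫_0^π −u''(x) v(x) dx = ∫_0^π f(x) v(x) dx.
Integrate the LHS by parts once:
  ∫_0^π −u'' v dx = −[u'(x) v(x)]_0^π + ∫_0^π u'(x) v'(x) dx.
Thus ∫_0^π u'(x) v'(x) dx = ∫_0^π f(x) v(x) dx + [u'(x) v(x)]_0^π.
Choose V so that boundary terms are either known or forced to vanish.
u is Dirichlet: u(0) = u(π) = 0. Let V = H^1_0(0, π); then v(0) = v(π) = 0, and [u' v]_0^π = 0.
Weak formulation: find u (satisfying any essential BC) such that ∫_0^π u'(x) v'(x) dx = ∫_0^π f v dx for all v ∈ V.
Substituting f(x) = x*(1 - 2*x), the right-hand side is ∫_0^π (x*(1 - 2*x)) v dx.


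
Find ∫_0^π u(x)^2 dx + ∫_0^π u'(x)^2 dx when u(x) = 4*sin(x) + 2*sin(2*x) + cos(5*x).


||u||_{H^1(0,π)}^2 = -416/21 + 39*π

u'(x) = -5*sin(5*x) + 4*cos(x) + 4*cos(2*x).
Expand u² and (u')² and integrate term by term on (0, π), using: for integers n ≥ 1, ∫_0^π sin²(nx) dx = ∫_0^π cos²(nx) dx = π/2; for n ≠ n', ∫_0^π sin(nx)sin(n'x) dx = ∫_0^π cos(nx)cos(n'x) dx = 0; and by product-to-sum, ∫_0^π sin(nx)cos(n'x) dx = ½∫_0^π [sin((n+n')x) + sin((n−n')x)] dx, which is 0 when n+n' is even and 2n/(n²−n'²) when n+n' is odd (it need not vanish on (0, π)).
  u² squared terms: (2)²·∫sin(2x)² dx = 4·π/2 = 2*π;  (4)²·∫sin(x)² dx = 16·π/2 = 8*π;  (1)²·∫cos(5x)² dx = 1·π/2 = π/2.
  u² cross terms: 2·(2)·(4)·∫sin(2x)·sin(x) dx = 16·(0) = 0;  2·(2)·(1)·∫sin(2x)·cos(5x) dx = 4·(-4/21) = -16/21;  2·(4)·(1)·∫sin(x)·cos(5x) dx = 8·(0) = 0.
  So ∫_0^π u² dx = 2*π + 8*π + π/2 + 0 − 16/21 + 0 = -16/21 + 21*π/2.
  (u')² squared terms: (-5)²·∫sin(5x)² dx = 25·π/2 = 25*π/2;  (4)²·∫cos(x)² dx = 16·π/2 = 8*π;  (4)²·∫cos(2x)² dx = 16·π/2 = 8*π.
  (u')² cross terms: 2·(-5)·(4)·∫sin(5x)·cos(x) dx = -40·(0) = 0;  2·(-5)·(4)·∫sin(5x)·cos(2x) dx = -40·(10/21) = -400/21;  2·(4)·(4)·∫cos(x)·cos(2x) dx = 32·(0) = 0.
  So ∫_0^π (u')² dx = 25*π/2 + 8*π + 8*π + 0 − 400/21 + 0 = -400/21 + 57*π/2.
||u||_{H^1}^2 = (-16/21 + 21*π/2) + (-400/21 + 57*π/2) = -416/21 + 39*π.


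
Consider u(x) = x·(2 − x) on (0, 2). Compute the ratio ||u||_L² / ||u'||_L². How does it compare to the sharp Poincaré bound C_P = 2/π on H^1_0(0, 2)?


||u||_L² / ||u'||_L² = sqrt(10)/5 < C_P = 2/π.

u(x) = x·(2 − x), so u'(x) = 2 - 2*x.
u(x) = x·(2 − x) vanishes at x = 0 and x = 2, so u ∈ H^1_0(0, 2). Differentiate via the product rule and integrate the resulting polynomials term by term.
  ∫_0^2 u² dx = ∫_0^2 (x^4 - 4*x^3 + 4*x^2) dx. Term by term:
    ∫_0^2 x^4 dx = 32/5;  ∫_0^2 -4*x^3 dx = -16;  ∫_0^2 4*x^2 dx = 32/3.
  Sum: 32/5 − 16 + 32/3 = 16/15.
  ∫_0^2 (u')² dx = ∫_0^2 (4*x^2 - 8*x + 4) dx. Term by term:
    ∫_0^2 4*x^2 dx = 32/3;  ∫_0^2 -8*x dx = -16;  ∫_0^2 4 dx = 8.
  Sum: 32/3 − 16 + 8 = 8/3.
∫_0^2 u² dx = 16/15, so ||u||_L² = 4*sqrt(15)/15.
∫_0^2 (u')² dx = 8/3, so ||u'||_L² = 2*sqrt(6)/3.
Ratio ||u||_L² / ||u'||_L² = sqrt(10)/5.
Sharp Poincaré constant on H^1_0(0, 2) is C_P = L/π = 2/π, achieved by sin(π/2·x).
A polynomial bump cannot attain the sharp Poincaré constant (only the first sine eigenfunction does), so the ratio is strictly less than C_P, consistent with ||u||_L² ≤ C_P ||u'||_L².


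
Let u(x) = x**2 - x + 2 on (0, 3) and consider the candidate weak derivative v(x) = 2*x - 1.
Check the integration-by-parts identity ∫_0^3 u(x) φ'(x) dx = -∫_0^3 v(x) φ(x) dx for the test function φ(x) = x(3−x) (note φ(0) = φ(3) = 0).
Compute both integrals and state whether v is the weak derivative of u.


LHS = -9, RHS = -9. Yes, v = u' weakly.

u(x) = x**2 - x + 2, classical derivative u'(x) = 2*x - 1.
φ(x) = x(3−x), so φ'(x) = 3 - 2*x.
Note φ(0) = φ(3) = 0, so the boundary term u·φ vanishes.
LHS = ∫_0^3 u(x) φ'(x) dx = ∫_0^3 (-2*x^3 + 5*x^2 - 7*x + 6) dx. Term by term:
  ∫_0^3 -2*x^3 dx = -81/2;  ∫_0^3 5*x^2 dx = 45;  ∫_0^3 -7*x dx = -63/2;
  ∫_0^3 6 dx = 18.
Sum: -81/2 + 45 − 63/2 + 18 = -9.
So LHS = -9.
∫_0^3 v(x) φ(x) dx = ∫_0^3 (-2*x^3 + 7*x^2 - 3*x) dx. Term by term:
  ∫_0^3 -2*x^3 dx = -81/2;  ∫_0^3 7*x^2 dx = 63;  ∫_0^3 -3*x dx = -27/2.
Sum: -81/2 + 63 − 27/2 = 9.
So RHS = -∫_0^3 v(x) φ(x) dx = -9.
LHS = RHS, so the identity holds for this test φ.
Moreover u is smooth here and v(x) = u'(x) = 2*x - 1 pointwise, so the identity holds for every test function. Hence v is the weak derivative of u.


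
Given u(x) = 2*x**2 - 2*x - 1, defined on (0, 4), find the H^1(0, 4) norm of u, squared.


||u||_{H^1}^2 = 8588/15

The H^1 norm (squared) on an interval (0, L) is
  ||u||_{H^1}^2 = ∫_0^L u(x)^2 dx + ∫_0^L u'(x)^2 dx.
Compute u'(x) = 4*x - 2.
Then u(x)^2 = 4*x**4 - 8*x**3 + 4*x + 1 and u'(x)^2 = 16*x**2 - 16*x + 4.
Integrate each monomial from 0 to 4 using ∫_0^4 c·x^n dx = c·4^(n+1)/(n+1):
  ∫_0^4 u(x)^2 dx = ∫_0^4 (4*x^4 - 8*x^3 + 4*x + 1) dx. Term by term:
    ∫_0^4 4*x^4 dx = 4096/5;  ∫_0^4 -8*x^3 dx = -512;  ∫_0^4 4*x dx = 32;
    ∫_0^4 1 dx = 4.
  Sum: 4096/5 − 512 + 32 + 4 = 1716/5.
  ∫_0^4 u'(x)^2 dx = ∫_0^4 (16*x^2 - 16*x + 4) dx. Term by term:
    ∫_0^4 16*x^2 dx = 1024/3;  ∫_0^4 -16*x dx = -128;  ∫_0^4 4 dx = 16.
  Sum: 1024/3 − 128 + 16 = 688/3.
Adding: ||u||_{H^1}^2 = 1716/5 + 688/3 = 8588/15.


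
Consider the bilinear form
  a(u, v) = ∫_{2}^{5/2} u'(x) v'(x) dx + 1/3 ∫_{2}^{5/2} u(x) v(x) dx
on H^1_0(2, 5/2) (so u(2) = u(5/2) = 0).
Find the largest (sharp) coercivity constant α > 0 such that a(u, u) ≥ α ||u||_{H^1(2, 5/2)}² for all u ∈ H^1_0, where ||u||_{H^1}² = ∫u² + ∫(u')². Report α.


α = (1 + 12*π^2)/(3*(1 + 4*π^2))

Coercivity of a(·,·) on H^1_0(2, 5/2) means a(u, u) ≥ α ||u||_{H^1}² for every u ∈ H^1_0.
The interval has length L = 1/2, and Poincaré/coercivity depend only on L. Here a(u, u) = ∫(u')² + (1/3)·∫u².
Here 0 < c = 1/3 < 1. The condition a(u,u) ≥ α||u||_{H^1}² reads (1−α)∫(u')² ≥ (α−c)∫u². Any admissible α is ≤ 1 (rapidly oscillating u have ∫u²/∫(u')² → 0), and α = 1 would force 0 ≥ (1−c)∫u², impossible since c < 1; so 1−α > 0. By the sharp Poincaré inequality on H^1_0 of an interval of length L, ∫(u')² ≥ (π/L)²∫u² with equality for the first sine mode sin(π(x−x₀)/L) (x₀ the left endpoint), so the inequality holds for all u iff (1−α)(π/L)² ≥ α − c, i.e. α ≤ ((π/L)² + c)/((π/L)² + 1) = (1 + c(L/π)²)/(1 + (L/π)²). With (π/L)² = 4*π^2 and c = 1/3, the largest admissible constant is α = ((π/L)² + c)/((π/L)² + 1).
Simplifying, α = (1 + 12*π^2)/(3*(1 + 4*π^2)).


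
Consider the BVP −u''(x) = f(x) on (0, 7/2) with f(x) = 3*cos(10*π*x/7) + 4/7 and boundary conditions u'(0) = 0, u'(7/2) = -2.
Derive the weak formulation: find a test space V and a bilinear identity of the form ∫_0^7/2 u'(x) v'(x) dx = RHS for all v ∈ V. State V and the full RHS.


V = H^1(0, 7/2) (v unrestricted at boundary; u is determined up to an additive constant); weak form: ∫_0^7/2 u'v' dx = ∫_0^7/2 (3*cos(10*π*x/7) + 4/7) v dx − 2·v(7/2) for all v ∈ V.

Multiply both sides by a test function v and integrate from 0 to 7/2:
  ∫_0^7/2 −u''(x) v(x) dx = ∫_0^7/2 f(x) v(x) dx.
Integrate the LHS by parts once:
  ∫_0^7/2 −u'' v dx = −[u'(x) v(x)]_0^7/2 + ∫_0^7/2 u'(x) v'(x) dx.
Thus ∫_0^7/2 u'(x) v'(x) dx = ∫_0^7/2 f(x) v(x) dx + [u'(x) v(x)]_0^7/2.
Choose V so that boundary terms are either known or forced to vanish.
u has inhomogeneous Neumann u'(0) = 0, u'(7/2) = -2. [u' v]_0^7/2 = (-2)·v(7/2) − (0)·v(0) = − 2·v(7/2). Take V = H^1(0, 7/2); boundary term becomes part of RHS.
Weak formulation: find u (satisfying any essential BC) such that ∫_0^7/2 u'(x) v'(x) dx = ∫_0^7/2 f v dx − 2·v(7/2) for all v ∈ V (Neumann data are natural BCs: they enter the RHS as boundary terms).
Substituting f(x) = 3*cos(10*π*x/7) + 4/7, the right-hand side is ∫_0^7/2 (3*cos(10*π*x/7) + 4/7) v dx − 2·v(7/2).
Compatibility check (pure Neumann): taking v ≡ 1 ∈ V gives 0 = ∫_0^7/2 f dx + (-2) − (0), i.e. ∫_0^7/2 f dx must equal u'(0) − u'(7/2) = 2. Indeed ∫_0^7/2 (3*cos(10*π*x/7) + 4/7) dx = 2, so the data are compatible. The solution is then unique only up to an additive constant (fix it e.g. by requiring ∫_0^7/2 u dx = 0).


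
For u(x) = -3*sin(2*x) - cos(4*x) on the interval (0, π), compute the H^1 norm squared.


||u||_{H^1(0,π)}^2 = 31*π

u'(x) = 4*sin(4*x) - 6*cos(2*x).
Expand u² and (u')² and integrate term by term on (0, π), using: for integers n ≥ 1, ∫_0^π sin²(nx) dx = ∫_0^π cos²(nx) dx = π/2; for n ≠ n', ∫_0^π sin(nx)sin(n'x) dx = ∫_0^π cos(nx)cos(n'x) dx = 0; and by product-to-sum, ∫_0^π sin(nx)cos(n'x) dx = ½∫_0^π [sin((n+n')x) + sin((n−n')x)] dx, which is 0 when n+n' is even and 2n/(n²−n'²) when n+n' is odd (it need not vanish on (0, π)).
  u² squared terms: (-1)²·∫cos(4x)² dx = 1·π/2 = π/2;  (-3)²·∫sin(2x)² dx = 9·π/2 = 9*π/2.
  u² cross terms: 2·(-1)·(-3)·∫cos(4x)·sin(2x) dx = 6·(0) = 0.
  So ∫_0^π u² dx = π/2 + 9*π/2 + 0 = 5*π.
  (u')² squared terms: (-6)²·∫cos(2x)² dx = 36·π/2 = 18*π;  (4)²·∫sin(4x)² dx = 16·π/2 = 8*π.
  (u')² cross terms: 2·(-6)·(4)·∫cos(2x)·sin(4x) dx = -48·(0) = 0.
  So ∫_0^π (u')² dx = 18*π + 8*π + 0 = 26*π.
||u||_{H^1}^2 = (5*π) + (26*π) = 31*π.


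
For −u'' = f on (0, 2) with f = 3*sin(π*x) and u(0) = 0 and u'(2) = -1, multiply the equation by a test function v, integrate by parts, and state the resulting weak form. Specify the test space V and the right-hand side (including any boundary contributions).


V = {v ∈ H^1(0, 2) : v(0) = 0} (test functions vanish at x = 0 where u is specified); weak form: ∫_0^2 u'v' dx = ∫_0^2 (3*sin(π*x)) v dx − v(2) for all v ∈ V.

Multiply both sides by a test function v and integrate from 0 to 2:
  ∫_0^2 −u''(x) v(x) dx = ∫_0^2 f(x) v(x) dx.
Integrate the LHS by parts once:
  ∫_0^2 −u'' v dx = −[u'(x) v(x)]_0^2 + ∫_0^2 u'(x) v'(x) dx.
Thus ∫_0^2 u'(x) v'(x) dx = ∫_0^2 f(x) v(x) dx + [u'(x) v(x)]_0^2.
Choose V so that boundary terms are either known or forced to vanish.
Mixed BC: u(0) = 0 (Dirichlet) and u'(2) = -1 (Neumann). Define V = {v ∈ H^1(0, 2) : v(0) = 0}. Then [u' v]_0^2 = u'(2)·v(2) − u'(0)·0 = − v(2).
Weak formulation: find u (satisfying any essential BC) such that ∫_0^2 u'(x) v'(x) dx = ∫_0^2 f v dx − v(2) for all v ∈ V (Dirichlet at 0 absorbed into V; Neumann datum at x = 2 contributes the boundary term).
Substituting f(x) = 3*sin(π*x), the right-hand side is ∫_0^2 (3*sin(π*x)) v dx − v(2).
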